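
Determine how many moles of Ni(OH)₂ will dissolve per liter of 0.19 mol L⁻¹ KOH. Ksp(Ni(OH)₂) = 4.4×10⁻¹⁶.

1.2×10⁻¹⁴ M

Ni(OH)₂(s) ⇌ Ni²⁺(aq) + 2 OH⁻(aq)
Let s be the solubility of Ni(OH)₂ here. The common ion gives [OH⁻] ≈ 0.19 mol L⁻¹, and [Ni²⁺] = s.
Ksp = [Ni²⁺][OH⁻]^2 = s(0.19)^2
s = 4.4×10⁻¹⁶ / (0.19)^2 = 1.2×10⁻¹⁴
s = 1.2×10⁻¹⁴ mol L⁻¹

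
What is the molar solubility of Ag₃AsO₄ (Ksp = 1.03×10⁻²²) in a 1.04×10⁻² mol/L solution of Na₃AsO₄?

Ag₃AsO₄(s) ⇌ 3 Ag⁺(aq) + AsO₄³⁻(aq)
AsO₄³⁻ is already present at 1.04×10⁻² mol/L. If s mol/L of Ag₃AsO₄ dissolves, [Ag⁺] = 3s while [AsO₄³⁻] ≈ 1.04×10⁻² mol/L.
Ksp = [Ag⁺]^3[AsO₄³⁻] = (3s)^3(1.04×10⁻²)
(3s)^3 = 1.03×10⁻²² / (1.04×10⁻²) = 9.90×10⁻²¹
s = 7.16×10⁻⁸ mol/L

7.16×10⁻⁸ M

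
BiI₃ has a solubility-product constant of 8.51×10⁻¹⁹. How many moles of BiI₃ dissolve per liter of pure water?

1.33×10⁻⁵ M

BiI₃(s) ⇌ Bi³⁺(aq) + 3 I⁻(aq)
With molar solubility s: [Bi³⁺] = s, [I⁻] = 3s.
Ksp = [Bi³⁺][I⁻]^3 = s · (3s)^3 = 27s^4
27s^4 = 8.51×10⁻¹⁹  ⇒  s^4 = 3.15×10⁻²⁰
Taking the 4th root, s = 1.33×10⁻⁵ M.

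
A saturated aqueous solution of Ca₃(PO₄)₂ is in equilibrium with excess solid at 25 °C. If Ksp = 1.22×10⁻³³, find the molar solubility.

Ca₃(PO₄)₂(s) ⇌ 3 Ca²⁺(aq) + 2 PO₄³⁻(aq)
If s mol/L of Ca₃(PO₄)₂ dissolves, [Ca²⁺] = 3s and [PO₄³⁻] = 2s.
Ksp = [Ca²⁺]^3[PO₄³⁻]^2 = (3s)^3 · (2s)^2 = 108s^5
108s^5 = 1.22×10⁻³³  ⇒  s^5 = 1.13×10⁻³⁵
s = 1.02×10⁻⁷ mol L⁻¹

1.02×10⁻⁷ M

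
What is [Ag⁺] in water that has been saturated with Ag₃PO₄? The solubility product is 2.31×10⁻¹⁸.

5.13×10⁻⁵ M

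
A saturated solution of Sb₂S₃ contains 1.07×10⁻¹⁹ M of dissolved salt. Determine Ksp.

Sb₂S₃(s) ⇌ 2 Sb³⁺(aq) + 3 S²⁻(aq)
Call the molar solubility s, so that [Sb³⁺] = 2s and [S²⁻] = 3s.
Ksp = [Sb³⁺]^2[S²⁻]^3 = (2s)^2 · (3s)^3 = 108s^5
Ksp = 108 × (1.07×10⁻¹⁹)^5 = 1.51×10⁻⁹³

Ksp = 1.51×10⁻⁹³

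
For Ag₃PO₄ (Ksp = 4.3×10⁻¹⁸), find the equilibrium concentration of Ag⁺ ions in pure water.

Ag₃PO₄(s) ⇌ 3 Ag⁺(aq) + PO₄³⁻(aq)
Call the molar solubility s, so that [Ag⁺] = 3s and [PO₄³⁻] = s.
Ksp = [Ag⁺]^3[PO₄³⁻] = (3s)^3 · s = 27s^4 = 4.3×10⁻¹⁸
s = 2.0×10⁻⁵ mol L⁻¹
[Ag⁺] = 3s = 6.0×10⁻⁵ mol L⁻¹

6.0×10⁻⁵ M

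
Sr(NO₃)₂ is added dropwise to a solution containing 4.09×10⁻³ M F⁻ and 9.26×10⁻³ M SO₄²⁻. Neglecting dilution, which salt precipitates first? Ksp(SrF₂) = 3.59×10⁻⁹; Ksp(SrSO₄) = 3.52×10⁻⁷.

Precipitation begins when Q = Ksp.
For SrF₂: [Sr²⁺] = (Ksp/[F⁻]^2) = 2.15×10⁻⁴ M
For SrSO₄: [Sr²⁺] = (Ksp/[SO₄²⁻]) = 3.80×10⁻⁵ M
Since SrSO₄ needs less Sr²⁺ to reach saturation, it precipitates first.

SrSO₄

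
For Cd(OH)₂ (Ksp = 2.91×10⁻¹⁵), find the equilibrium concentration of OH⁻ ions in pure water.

Cd(OH)₂(s) ⇌ Cd²⁺(aq) + 2 OH⁻(aq)
Call the molar solubility s, so that [Cd²⁺] = s and [OH⁻] = 2s.
Ksp = [Cd²⁺][OH⁻]^2 = s · (2s)^2 = 4s^3 = 2.91×10⁻¹⁵
s = 8.99×10⁻⁶ M
[OH⁻] = 2s = 1.80×10⁻⁵ M

1.80×10⁻⁵ M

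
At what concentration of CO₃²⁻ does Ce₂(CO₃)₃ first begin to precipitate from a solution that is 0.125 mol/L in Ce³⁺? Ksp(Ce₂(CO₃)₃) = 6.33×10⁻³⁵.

1.59×10⁻¹¹ M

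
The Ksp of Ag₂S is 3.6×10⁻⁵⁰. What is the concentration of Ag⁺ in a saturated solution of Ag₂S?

4.2×10⁻¹⁷ M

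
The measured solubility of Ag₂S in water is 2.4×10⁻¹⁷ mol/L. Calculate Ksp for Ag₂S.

Ksp = 5.5×10⁻⁵⁰

Ag₂S(s) ⇌ 2 Ag⁺(aq) + S²⁻(aq)
Let s be the molar solubility. Then [Ag⁺] = 2s and [S²⁻] = s.
Ksp = [Ag⁺]^2[S²⁻] = (2s)^2 · s = 4s^3
Ksp = 4 × (2.4×10⁻¹⁷)^3 = 5.5×10⁻⁵⁰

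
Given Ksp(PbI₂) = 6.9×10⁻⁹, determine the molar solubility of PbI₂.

1.2×10⁻³ M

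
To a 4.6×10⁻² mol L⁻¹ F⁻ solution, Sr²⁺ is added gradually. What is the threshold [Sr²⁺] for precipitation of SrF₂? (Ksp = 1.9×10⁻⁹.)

Precipitation of each salt begins when its ion product equals Ksp.
SrF₂(s) ⇌ Sr²⁺(aq) + 2 F⁻(aq)
Ksp = [Sr²⁺][F⁻]^2 = [Sr²⁺](4.6×10⁻²)^2
[Sr²⁺] = 1.9×10⁻⁹ / (4.6×10⁻²)^2 = 9.0×10⁻⁷
[Sr²⁺] = 9.0×10⁻⁷ mol L⁻¹

9.0×10⁻⁷ M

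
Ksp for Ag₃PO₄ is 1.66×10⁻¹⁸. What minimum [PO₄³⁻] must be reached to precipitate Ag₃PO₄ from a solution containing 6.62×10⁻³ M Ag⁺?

5.72×10⁻¹² M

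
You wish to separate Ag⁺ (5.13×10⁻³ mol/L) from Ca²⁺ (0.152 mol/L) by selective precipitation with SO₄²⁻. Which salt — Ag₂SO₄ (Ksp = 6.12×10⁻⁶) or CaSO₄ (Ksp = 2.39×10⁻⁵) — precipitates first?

Precipitation of each salt begins when its ion product equals Ksp.
For Ag₂SO₄: [SO₄²⁻] = (Ksp/[Ag⁺]^2) = 0.233 mol/L
For CaSO₄: [SO₄²⁻] = (Ksp/[Ca²⁺]) = 1.57×10⁻⁴ mol/L
Since CaSO₄ needs less SO₄²⁻ to reach saturation, it precipitates first.

CaSO₄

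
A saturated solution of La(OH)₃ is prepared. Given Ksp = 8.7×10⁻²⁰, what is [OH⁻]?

2.3×10⁻⁵ M

La(OH)₃(s) ⇌ La³⁺(aq) + 3 OH⁻(aq)
With molar solubility s: [La³⁺] = s, [OH⁻] = 3s.
Ksp = [La³⁺][OH⁻]^3 = s · (3s)^3 = 27s^4 = 8.7×10⁻²⁰
s = 7.5×10⁻⁶ mol L⁻¹
[OH⁻] = 3s = 2.3×10⁻⁵ mol L⁻¹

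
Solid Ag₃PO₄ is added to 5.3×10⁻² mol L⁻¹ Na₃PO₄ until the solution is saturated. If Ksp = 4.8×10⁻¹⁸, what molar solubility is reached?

1.5×10⁻⁶ M

Ag₃PO₄(s) ⇌ 3 Ag⁺(aq) + PO₄³⁻(aq)
The solution already contains PO₄³⁻ at 5.3×10⁻² mol L⁻¹. Let s be the molar solubility of Ag₃PO₄.
[PO₄³⁻] ≈ 5.3×10⁻² mol L⁻¹ (common ion dominates); [Ag⁺] = 3s.
Ksp = [Ag⁺]^3[PO₄³⁻] = (3s)^3(5.3×10⁻²)
(3s)^3 = 4.8×10⁻¹⁸ / (5.3×10⁻²) = 9.1×10⁻¹⁷
s = 1.5×10⁻⁶ mol L⁻¹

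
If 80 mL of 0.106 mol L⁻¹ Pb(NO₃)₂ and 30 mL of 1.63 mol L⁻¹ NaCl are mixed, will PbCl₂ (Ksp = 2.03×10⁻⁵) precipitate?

Yes

The combined volume is 110 mL.
[Pb²⁺] = (0.106)(80)/110 = 7.71×10⁻² mol L⁻¹
[Cl⁻] = (1.63)(30)/110 = 0.445 mol L⁻¹
Q = [Pb²⁺][Cl⁻]^2 = 1.52×10⁻²
Since Q (1.52×10⁻²) exceeds Ksp (2.03×10⁻⁵), PbCl₂ will precipitate.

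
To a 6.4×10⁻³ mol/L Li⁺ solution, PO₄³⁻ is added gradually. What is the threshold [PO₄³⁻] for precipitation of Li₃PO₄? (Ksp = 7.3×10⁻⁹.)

Precipitation begins when Q = Ksp.
Li₃PO₄(s) ⇌ 3 Li⁺(aq) + PO₄³⁻(aq)
Ksp = [Li⁺]^3[PO₄³⁻] = [PO₄³⁻](6.4×10⁻³)^3
[PO₄³⁻] = 7.3×10⁻⁹ / (6.4×10⁻³)^3 = 2.8×10⁻²
[PO₄³⁻] = 2.8×10⁻² mol/L

2.8×10⁻² M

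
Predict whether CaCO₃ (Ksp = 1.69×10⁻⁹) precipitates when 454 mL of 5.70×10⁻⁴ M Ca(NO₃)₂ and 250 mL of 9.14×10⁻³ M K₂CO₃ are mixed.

The combined volume is 704 mL.
[Ca²⁺] = (5.70×10⁻⁴)(454)/704 = 3.68×10⁻⁴ M
[CO₃²⁻] = (9.14×10⁻³)(250)/704 = 3.25×10⁻³ M
Q = [Ca²⁺][CO₃²⁻] = 1.19×10⁻⁶
Q = 1.19×10⁻⁶ > Ksp = 1.69×10⁻⁹, so the solution is supersaturated and CaCO₃ precipitates.

Yes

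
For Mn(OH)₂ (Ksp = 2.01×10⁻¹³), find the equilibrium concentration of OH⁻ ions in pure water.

7.38×10⁻⁵ M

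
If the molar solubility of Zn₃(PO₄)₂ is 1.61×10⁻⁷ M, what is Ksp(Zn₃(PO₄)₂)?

Ksp = 1.17×10⁻³²

Zn₃(PO₄)₂(s) ⇌ 3 Zn²⁺(aq) + 2 PO₄³⁻(aq)
If s mol/L of Zn₃(PO₄)₂ dissolves, [Zn²⁺] = 3s and [PO₄³⁻] = 2s.
Ksp = [Zn²⁺]^3[PO₄³⁻]^2 = (3s)^3 · (2s)^2 = 108s^5
Ksp = 108 × (1.61×10⁻⁷)^5 = 1.17×10⁻³²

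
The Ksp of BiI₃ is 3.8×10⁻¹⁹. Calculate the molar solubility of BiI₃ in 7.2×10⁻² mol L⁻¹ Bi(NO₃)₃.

BiI₃(s) ⇌ Bi³⁺(aq) + 3 I⁻(aq)
The solution already contains Bi³⁺ at 7.2×10⁻² mol L⁻¹. Let s be the molar solubility of BiI₃.
[Bi³⁺] ≈ 7.2×10⁻² mol L⁻¹ (common ion dominates); [I⁻] = 3s.
Ksp = [Bi³⁺][I⁻]^3 = (7.2×10⁻²)(3s)^3
(3s)^3 = 3.8×10⁻¹⁹ / (7.2×10⁻²) = 5.3×10⁻¹⁸
s = 5.8×10⁻⁷ mol L⁻¹

5.8×10⁻⁷ M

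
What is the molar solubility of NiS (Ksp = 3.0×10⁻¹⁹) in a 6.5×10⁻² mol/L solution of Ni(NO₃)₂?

4.6×10⁻¹⁸ M

NiS(s) ⇌ Ni²⁺(aq) + S²⁻(aq)
Let s be the solubility of NiS here. The common ion gives [Ni²⁺] ≈ 6.5×10⁻² mol/L, and [S²⁻] = s.
Ksp = [Ni²⁺][S²⁻] = (6.5×10⁻²)s
s = 3.0×10⁻¹⁹ / (6.5×10⁻²) = 4.6×10⁻¹⁸
s = 4.6×10⁻¹⁸ mol/L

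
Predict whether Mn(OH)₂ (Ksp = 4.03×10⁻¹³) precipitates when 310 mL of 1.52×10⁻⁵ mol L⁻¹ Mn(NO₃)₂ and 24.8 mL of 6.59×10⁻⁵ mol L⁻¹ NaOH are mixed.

No

The combined volume is 334.8 mL.
[Mn²⁺] = (1.52×10⁻⁵)(310)/334.8 = 1.41×10⁻⁵ mol L⁻¹
[OH⁻] = (6.59×10⁻⁵)(24.8)/334.8 = 4.88×10⁻⁶ mol L⁻¹
Q = [Mn²⁺][OH⁻]^2 = 3.35×10⁻¹⁶
Since Q (3.35×10⁻¹⁶) is less than Ksp (4.03×10⁻¹³), no Mn(OH)₂ precipitates.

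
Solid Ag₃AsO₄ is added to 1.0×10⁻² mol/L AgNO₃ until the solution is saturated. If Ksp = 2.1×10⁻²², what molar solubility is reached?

2.1×10⁻¹⁶ M

Ag₃AsO₄(s) ⇌ 3 Ag⁺(aq) + AsO₄³⁻(aq)
With Ag⁺ already at 1.0×10⁻² mol/L and s small, take [Ag⁺] ≈ 1.0×10⁻² mol/L and [AsO₄³⁻] = s.
Ksp = [Ag⁺]^3[AsO₄³⁻] = (1.0×10⁻²)^3s
s = 2.1×10⁻²² / (1.0×10⁻²)^3 = 2.1×10⁻¹⁶
s = 2.1×10⁻¹⁶ mol/L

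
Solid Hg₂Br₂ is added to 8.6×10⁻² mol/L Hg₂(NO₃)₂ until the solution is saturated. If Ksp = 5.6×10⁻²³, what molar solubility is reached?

Hg₂Br₂(s) ⇌ Hg₂²⁺(aq) + 2 Br⁻(aq)
Let s be the solubility of Hg₂Br₂ here. The common ion gives [Hg₂²⁺] ≈ 8.6×10⁻² mol/L, and [Br⁻] = 2s.
Ksp = [Hg₂²⁺][Br⁻]^2 = (8.6×10⁻²)(2s)^2
(2s)^2 = 5.6×10⁻²³ / (8.6×10⁻²) = 6.5×10⁻²²
s = 1.3×10⁻¹¹ mol/L

1.3×10⁻¹¹ M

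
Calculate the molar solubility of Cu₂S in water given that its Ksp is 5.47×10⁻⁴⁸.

1.11×10⁻¹⁶ M

Cu₂S(s) ⇌ 2 Cu⁺(aq) + S²⁻(aq)
Call the molar solubility s, so that [Cu⁺] = 2s and [S²⁻] = s.
Ksp = [Cu⁺]^2[S²⁻] = (2s)^2 · s = 4s^3
4s^3 = 5.47×10⁻⁴⁸  ⇒  s^3 = 1.37×10⁻⁴⁸
s = 1.11×10⁻¹⁶ mol L⁻¹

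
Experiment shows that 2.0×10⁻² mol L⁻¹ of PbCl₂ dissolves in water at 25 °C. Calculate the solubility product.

Ksp = 3.2×10⁻⁵

PbCl₂(s) ⇌ Pb²⁺(aq) + 2 Cl⁻(aq)
For each mole of PbCl₂ that dissolves per liter, [Pb²⁺] = s and [Cl⁻] = 2s; let s denote this solubility.
Ksp = [Pb²⁺][Cl⁻]^2 = s · (2s)^2 = 4s^3
Ksp = 4 × (2.0×10⁻²)^3 = 3.2×10⁻⁵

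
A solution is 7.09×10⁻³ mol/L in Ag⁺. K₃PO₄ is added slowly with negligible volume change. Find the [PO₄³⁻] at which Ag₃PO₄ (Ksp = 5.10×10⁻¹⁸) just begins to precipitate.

1.43×10⁻¹¹ M

Precipitation begins when Q = Ksp.
Ag₃PO₄(s) ⇌ 3 Ag⁺(aq) + PO₄³⁻(aq)
Ksp = [Ag⁺]^3[PO₄³⁻] = [PO₄³⁻](7.09×10⁻³)^3
[PO₄³⁻] = 5.10×10⁻¹⁸ / (7.09×10⁻³)^3 = 1.43×10⁻¹¹
[PO₄³⁻] = 1.43×10⁻¹¹ mol/L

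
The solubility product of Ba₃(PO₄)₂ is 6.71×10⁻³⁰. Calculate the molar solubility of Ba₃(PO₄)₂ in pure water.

5.74×10⁻⁷ M

Ba₃(PO₄)₂(s) ⇌ 3 Ba²⁺(aq) + 2 PO₄³⁻(aq)
Let s be the molar solubility. Then [Ba²⁺] = 3s and [PO₄³⁻] = 2s.
Ksp = [Ba²⁺]^3[PO₄³⁻]^2 = (3s)^3 · (2s)^2 = 108s^5
108s^5 = 6.71×10⁻³⁰  ⇒  s^5 = 6.21×10⁻³²
s = (6.21×10⁻³²)^(1/5) = 5.74×10⁻⁷ M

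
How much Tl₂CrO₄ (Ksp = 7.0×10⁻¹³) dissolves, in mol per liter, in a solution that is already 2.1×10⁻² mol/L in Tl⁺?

Tl₂CrO₄(s) ⇌ 2 Tl⁺(aq) + CrO₄²⁻(aq)
With Tl⁺ already at 2.1×10⁻² mol/L and s small, take [Tl⁺] ≈ 2.1×10⁻² mol/L and [CrO₄²⁻] = s.
Ksp = [Tl⁺]^2[CrO₄²⁻] = (2.1×10⁻²)^2s
s = 7.0×10⁻¹³ / (2.1×10⁻²)^2 = 1.6×10⁻⁹
s = 1.6×10⁻⁹ mol/L

1.6×10⁻⁹ M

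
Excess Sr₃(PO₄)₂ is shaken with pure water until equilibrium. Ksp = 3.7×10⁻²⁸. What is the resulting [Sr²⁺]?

3.8×10⁻⁶ M

Sr₃(PO₄)₂(s) ⇌ 3 Sr²⁺(aq) + 2 PO₄³⁻(aq)
For each mole of Sr₃(PO₄)₂ that dissolves per liter, [Sr²⁺] = 3s and [PO₄³⁻] = 2s; let s denote this solubility.
Ksp = [Sr²⁺]^3[PO₄³⁻]^2 = (3s)^3 · (2s)^2 = 108s^5 = 3.7×10⁻²⁸
s = 1.3×10⁻⁶ M
[Sr²⁺] = 3s = 3.8×10⁻⁶ M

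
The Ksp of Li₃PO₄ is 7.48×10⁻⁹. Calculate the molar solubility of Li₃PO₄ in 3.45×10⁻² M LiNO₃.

Li₃PO₄(s) ⇌ 3 Li⁺(aq) + PO₄³⁻(aq)
With Li⁺ already at 3.45×10⁻² M and s small, take [Li⁺] ≈ 3.45×10⁻² M and [PO₄³⁻] = s.
Ksp = [Li⁺]^3[PO₄³⁻] = (3.45×10⁻²)^3s
s = 7.48×10⁻⁹ / (3.45×10⁻²)^3 = 1.82×10⁻⁴
s = 1.82×10⁻⁴ M

1.82×10⁻⁴ M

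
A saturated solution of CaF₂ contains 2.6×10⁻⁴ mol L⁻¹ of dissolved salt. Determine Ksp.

CaF₂(s) ⇌ Ca²⁺(aq) + 2 F⁻(aq)
If s mol/L of CaF₂ dissolves, [Ca²⁺] = s and [F⁻] = 2s.
Ksp = [Ca²⁺][F⁻]^2 = s · (2s)^2 = 4s^3
Ksp = 4 × (2.6×10⁻⁴)^3 = 7.0×10⁻¹¹

Ksp = 7.0×10⁻¹¹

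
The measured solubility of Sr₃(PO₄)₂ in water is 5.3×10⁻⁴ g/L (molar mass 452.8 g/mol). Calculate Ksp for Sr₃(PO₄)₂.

Convert to molarity: s = 5.3×10⁻⁴ / 452.8 = 1.170×10⁻⁶ mol/L
Sr₃(PO₄)₂(s) ⇌ 3 Sr²⁺(aq) + 2 PO₄³⁻(aq)
Call the molar solubility s, so that [Sr²⁺] = 3s and [PO₄³⁻] = 2s.
Ksp = [Sr²⁺]^3[PO₄³⁻]^2 = (3s)^3 · (2s)^2 = 108s^5
Ksp = 108 × (1.170×10⁻⁶)^5 = 2.4×10⁻²⁸

Ksp = 2.4×10⁻²⁸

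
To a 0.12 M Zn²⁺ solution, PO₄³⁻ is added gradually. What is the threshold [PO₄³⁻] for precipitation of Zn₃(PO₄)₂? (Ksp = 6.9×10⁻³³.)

Each salt precipitates once Q = Ksp for that salt.
Zn₃(PO₄)₂(s) ⇌ 3 Zn²⁺(aq) + 2 PO₄³⁻(aq)
Ksp = [Zn²⁺]^3[PO₄³⁻]^2 = [PO₄³⁻]^2(0.12)^3
[PO₄³⁻]^2 = 6.9×10⁻³³ / (0.12)^3 = 4.0×10⁻³⁰
[PO₄³⁻] = 2.0×10⁻¹⁵ M

2.0×10⁻¹⁵ M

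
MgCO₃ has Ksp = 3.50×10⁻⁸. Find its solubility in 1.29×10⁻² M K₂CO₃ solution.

MgCO₃(s) ⇌ Mg²⁺(aq) + CO₃²⁻(aq)
The solution already contains CO₃²⁻ at 1.29×10⁻² M. Let s be the molar solubility of MgCO₃.
[CO₃²⁻] ≈ 1.29×10⁻² M (common ion dominates); [Mg²⁺] = s.
Ksp = [Mg²⁺][CO₃²⁻] = s(1.29×10⁻²)
s = 3.50×10⁻⁸ / (1.29×10⁻²) = 2.71×10⁻⁶
s = 2.71×10⁻⁶ M

2.71×10⁻⁶ M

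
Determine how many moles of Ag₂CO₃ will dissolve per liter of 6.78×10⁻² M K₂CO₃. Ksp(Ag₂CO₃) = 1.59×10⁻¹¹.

7.66×10⁻⁶ M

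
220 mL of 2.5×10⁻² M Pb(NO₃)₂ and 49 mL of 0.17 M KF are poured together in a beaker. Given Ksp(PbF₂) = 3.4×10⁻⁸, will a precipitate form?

Yes

After mixing, V = 220 mL + 49 mL = 269 mL.
[Pb²⁺] = (2.5×10⁻²)(220)/269 = 2.0×10⁻² M
[F⁻] = (0.17)(49)/269 = 3.1×10⁻² M
Q = [Pb²⁺][F⁻]^2 = 2.0×10⁻⁵
Because Q > Ksp (2.0×10⁻⁵ vs 3.4×10⁻⁸), a precipitate of PbF₂ forms.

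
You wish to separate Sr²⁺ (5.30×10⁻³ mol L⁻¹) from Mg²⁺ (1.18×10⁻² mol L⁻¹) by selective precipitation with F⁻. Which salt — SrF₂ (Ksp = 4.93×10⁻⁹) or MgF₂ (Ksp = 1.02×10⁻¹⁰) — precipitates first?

MgF₂

The threshold for precipitation is Q = Ksp.
For SrF₂: [F⁻] = (Ksp/[Sr²⁺])^(1/2) = 9.64×10⁻⁴ mol L⁻¹
For MgF₂: [F⁻] = (Ksp/[Mg²⁺])^(1/2) = 9.30×10⁻⁵ mol L⁻¹
The smaller threshold [F⁻] is reached first, so MgF₂ precipitates first.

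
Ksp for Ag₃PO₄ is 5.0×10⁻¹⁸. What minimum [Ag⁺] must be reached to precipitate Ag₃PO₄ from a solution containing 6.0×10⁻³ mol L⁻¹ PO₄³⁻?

9.4×10⁻⁶ M

Precipitation of each salt begins when its ion product equals Ksp.
Ag₃PO₄(s) ⇌ 3 Ag⁺(aq) + PO₄³⁻(aq)
Ksp = [Ag⁺]^3[PO₄³⁻] = [Ag⁺]^3(6.0×10⁻³)
[Ag⁺]^3 = 5.0×10⁻¹⁸ / (6.0×10⁻³) = 8.3×10⁻¹⁶
[Ag⁺] = 9.4×10⁻⁶ mol L⁻¹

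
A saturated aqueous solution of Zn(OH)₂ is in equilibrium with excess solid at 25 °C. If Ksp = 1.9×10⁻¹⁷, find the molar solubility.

Zn(OH)₂(s) ⇌ Zn²⁺(aq) + 2 OH⁻(aq)
With molar solubility s: [Zn²⁺] = s, [OH⁻] = 2s.
Ksp = [Zn²⁺][OH⁻]^2 = s · (2s)^2 = 4s^3
4s^3 = 1.9×10⁻¹⁷  ⇒  s^3 = 4.8×10⁻¹⁸
s = 1.7×10⁻⁶ mol L⁻¹

1.7×10⁻⁶ M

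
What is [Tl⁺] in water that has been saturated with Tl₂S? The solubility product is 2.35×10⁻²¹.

Tl₂S(s) ⇌ 2 Tl⁺(aq) + S²⁻(aq)
If s mol/L of Tl₂S dissolves, [Tl⁺] = 2s and [S²⁻] = s.
Ksp = [Tl⁺]^2[S²⁻] = (2s)^2 · s = 4s^3 = 2.35×10⁻²¹
s = 8.38×10⁻⁸ M
[Tl⁺] = 2s = 1.68×10⁻⁷ M

1.68×10⁻⁷ M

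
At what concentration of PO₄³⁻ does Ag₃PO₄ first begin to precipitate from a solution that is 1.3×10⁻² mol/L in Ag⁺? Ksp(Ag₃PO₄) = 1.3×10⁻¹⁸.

5.9×10⁻¹³ M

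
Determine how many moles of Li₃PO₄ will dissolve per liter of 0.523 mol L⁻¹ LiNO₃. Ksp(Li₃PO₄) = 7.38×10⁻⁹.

5.16×10⁻⁸ M

Li₃PO₄(s) ⇌ 3 Li⁺(aq) + PO₄³⁻(aq)
With Li⁺ already at 0.523 mol L⁻¹ and s small, take [Li⁺] ≈ 0.523 mol L⁻¹ and [PO₄³⁻] = s.
Ksp = [Li⁺]^3[PO₄³⁻] = (0.523)^3s
s = 7.38×10⁻⁹ / (0.523)^3 = 5.16×10⁻⁸
s = 5.16×10⁻⁸ mol L⁻¹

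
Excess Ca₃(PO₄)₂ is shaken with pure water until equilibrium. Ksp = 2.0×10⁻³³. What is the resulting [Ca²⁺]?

3.4×10⁻⁷ M

Ca₃(PO₄)₂(s) ⇌ 3 Ca²⁺(aq) + 2 PO₄³⁻(aq)
For each mole of Ca₃(PO₄)₂ that dissolves per liter, [Ca²⁺] = 3s and [PO₄³⁻] = 2s; let s denote this solubility.
Ksp = [Ca²⁺]^3[PO₄³⁻]^2 = (3s)^3 · (2s)^2 = 108s^5 = 2.0×10⁻³³
s = 1.1×10⁻⁷ mol L⁻¹
[Ca²⁺] = 3s = 3.4×10⁻⁷ mol L⁻¹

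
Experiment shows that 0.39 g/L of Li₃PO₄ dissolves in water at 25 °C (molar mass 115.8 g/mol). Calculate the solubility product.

Ksp = 3.5×10⁻⁹

Convert to molarity: s = 0.39 / 115.8 = 3.368×10⁻³ mol/L
Li₃PO₄(s) ⇌ 3 Li⁺(aq) + PO₄³⁻(aq)
For each mole of Li₃PO₄ that dissolves per liter, [Li⁺] = 3s and [PO₄³⁻] = s; let s denote this solubility.
Ksp = [Li⁺]^3[PO₄³⁻] = (3s)^3 · s = 27s^4
Ksp = 27 × (3.368×10⁻³)^4 = 3.5×10⁻⁹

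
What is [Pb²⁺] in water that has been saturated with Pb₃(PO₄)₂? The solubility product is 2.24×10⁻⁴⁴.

Pb₃(PO₄)₂(s) ⇌ 3 Pb²⁺(aq) + 2 PO₄³⁻(aq)
If s mol/L of Pb₃(PO₄)₂ dissolves, [Pb²⁺] = 3s and [PO₄³⁻] = 2s.
Ksp = [Pb²⁺]^3[PO₄³⁻]^2 = (3s)^3 · (2s)^2 = 108s^5 = 2.24×10⁻⁴⁴
s = 7.30×10⁻¹⁰ M
[Pb²⁺] = 3s = 2.19×10⁻⁹ M

2.19×10⁻⁹ M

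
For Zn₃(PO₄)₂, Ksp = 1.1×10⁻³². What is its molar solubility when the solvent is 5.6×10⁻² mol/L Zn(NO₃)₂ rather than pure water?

Zn₃(PO₄)₂(s) ⇌ 3 Zn²⁺(aq) + 2 PO₄³⁻(aq)
With Zn²⁺ already at 5.6×10⁻² mol/L and s small, take [Zn²⁺] ≈ 5.6×10⁻² mol/L and [PO₄³⁻] = 2s.
Ksp = [Zn²⁺]^3[PO₄³⁻]^2 = (5.6×10⁻²)^3(2s)^2
(2s)^2 = 1.1×10⁻³² / (5.6×10⁻²)^3 = 6.3×10⁻²⁹
s = 4.0×10⁻¹⁵ mol/L

4.0×10⁻¹⁵ M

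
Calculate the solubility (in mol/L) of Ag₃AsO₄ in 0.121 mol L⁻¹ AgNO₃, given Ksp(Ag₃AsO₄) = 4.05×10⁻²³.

Ag₃AsO₄(s) ⇌ 3 Ag⁺(aq) + AsO₄³⁻(aq)
With Ag⁺ already at 0.121 mol L⁻¹ and s small, take [Ag⁺] ≈ 0.121 mol L⁻¹ and [AsO₄³⁻] = s.
Ksp = [Ag⁺]^3[AsO₄³⁻] = (0.121)^3s
s = 4.05×10⁻²³ / (0.121)^3 = 2.29×10⁻²⁰
s = 2.29×10⁻²⁰ mol L⁻¹

2.29×10⁻²⁰ M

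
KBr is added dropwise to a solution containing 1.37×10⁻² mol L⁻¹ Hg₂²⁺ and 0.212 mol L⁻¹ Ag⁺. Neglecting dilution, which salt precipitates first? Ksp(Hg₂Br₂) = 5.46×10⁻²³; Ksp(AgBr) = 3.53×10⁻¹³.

AgBr

The threshold for precipitation is Q = Ksp.
For Hg₂Br₂: [Br⁻] = (Ksp/[Hg₂²⁺])^(1/2) = 6.31×10⁻¹¹ mol L⁻¹
For AgBr: [Br⁻] = (Ksp/[Ag⁺]) = 1.67×10⁻¹² mol L⁻¹
AgBr requires the lower [Br⁻], so it precipitates first.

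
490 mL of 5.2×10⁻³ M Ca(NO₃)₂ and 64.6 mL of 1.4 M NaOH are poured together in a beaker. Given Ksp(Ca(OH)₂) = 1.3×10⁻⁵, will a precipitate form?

Total volume after mixing = 490 + 64.6 = 554.6 mL.
[Ca²⁺] = (5.2×10⁻³)(490)/554.6 = 4.6×10⁻³ M
[OH⁻] = (1.4)(64.6)/554.6 = 0.16 M
Q = [Ca²⁺][OH⁻]^2 = 1.2×10⁻⁴
Because Q > Ksp (1.2×10⁻⁴ vs 1.3×10⁻⁵), a precipitate of Ca(OH)₂ forms.

Yes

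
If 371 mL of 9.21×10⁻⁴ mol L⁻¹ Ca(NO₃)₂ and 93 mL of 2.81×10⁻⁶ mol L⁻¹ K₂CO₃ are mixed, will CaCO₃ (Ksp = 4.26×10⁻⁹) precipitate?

No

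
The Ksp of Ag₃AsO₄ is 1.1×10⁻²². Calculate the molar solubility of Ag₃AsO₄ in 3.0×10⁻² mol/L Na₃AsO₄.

Ag₃AsO₄(s) ⇌ 3 Ag⁺(aq) + AsO₄³⁻(aq)
The solution already contains AsO₄³⁻ at 3.0×10⁻² mol/L. Let s be the molar solubility of Ag₃AsO₄.
[AsO₄³⁻] ≈ 3.0×10⁻² mol/L (common ion dominates); [Ag⁺] = 3s.
Ksp = [Ag⁺]^3[AsO₄³⁻] = (3s)^3(3.0×10⁻²)
(3s)^3 = 1.1×10⁻²² / (3.0×10⁻²) = 3.7×10⁻²¹
s = 5.1×10⁻⁸ mol/L

5.1×10⁻⁸ M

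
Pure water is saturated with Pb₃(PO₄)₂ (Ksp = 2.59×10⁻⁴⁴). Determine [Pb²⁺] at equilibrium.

2.25×10⁻⁹ M

Pb₃(PO₄)₂(s) ⇌ 3 Pb²⁺(aq) + 2 PO₄³⁻(aq)
Let s be the molar solubility. Then [Pb²⁺] = 3s and [PO₄³⁻] = 2s.
Ksp = [Pb²⁺]^3[PO₄³⁻]^2 = (3s)^3 · (2s)^2 = 108s^5 = 2.59×10⁻⁴⁴
s = 7.52×10⁻¹⁰ mol L⁻¹
[Pb²⁺] = 3s = 2.25×10⁻⁹ mol L⁻¹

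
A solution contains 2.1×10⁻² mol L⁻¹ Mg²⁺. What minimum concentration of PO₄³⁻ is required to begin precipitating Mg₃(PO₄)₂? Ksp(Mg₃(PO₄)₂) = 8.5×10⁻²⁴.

9.6×10⁻¹⁰ M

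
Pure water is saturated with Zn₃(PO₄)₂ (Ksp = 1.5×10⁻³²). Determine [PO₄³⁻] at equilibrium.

Zn₃(PO₄)₂(s) ⇌ 3 Zn²⁺(aq) + 2 PO₄³⁻(aq)
Let s be the molar solubility. Then [Zn²⁺] = 3s and [PO₄³⁻] = 2s.
Ksp = [Zn²⁺]^3[PO₄³⁻]^2 = (3s)^3 · (2s)^2 = 108s^5 = 1.5×10⁻³²
s = 1.7×10⁻⁷ mol/L
[PO₄³⁻] = 2s = 3.4×10⁻⁷ mol/L

3.4×10⁻⁷ M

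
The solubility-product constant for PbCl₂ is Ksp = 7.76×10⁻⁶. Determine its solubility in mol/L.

1.25×10⁻² M

PbCl₂(s) ⇌ Pb²⁺(aq) + 2 Cl⁻(aq)
If s mol/L of PbCl₂ dissolves, [Pb²⁺] = s and [Cl⁻] = 2s.
Ksp = [Pb²⁺][Cl⁻]^2 = s · (2s)^2 = 4s^3
4s^3 = 7.76×10⁻⁶  ⇒  s^3 = 1.94×10⁻⁶
Taking the 3rd root, s = 1.25×10⁻² M.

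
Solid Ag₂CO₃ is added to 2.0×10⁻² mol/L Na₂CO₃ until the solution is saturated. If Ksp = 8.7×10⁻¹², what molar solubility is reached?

Ag₂CO₃(s) ⇌ 2 Ag⁺(aq) + CO₃²⁻(aq)
CO₃²⁻ is already present at 2.0×10⁻² mol/L. If s mol/L of Ag₂CO₃ dissolves, [Ag⁺] = 2s while [CO₃²⁻] ≈ 2.0×10⁻² mol/L.
Ksp = [Ag⁺]^2[CO₃²⁻] = (2s)^2(2.0×10⁻²)
(2s)^2 = 8.7×10⁻¹² / (2.0×10⁻²) = 4.4×10⁻¹⁰
s = 1.0×10⁻⁵ mol/L

1.0×10⁻⁵ M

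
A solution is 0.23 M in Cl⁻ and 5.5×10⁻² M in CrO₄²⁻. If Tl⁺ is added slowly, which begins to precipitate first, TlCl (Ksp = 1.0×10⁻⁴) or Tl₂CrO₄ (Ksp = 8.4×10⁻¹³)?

Tl₂CrO₄

Precipitation begins when Q = Ksp.
For TlCl: [Tl⁺] = (Ksp/[Cl⁻]) = 4.3×10⁻⁴ M
For Tl₂CrO₄: [Tl⁺] = (Ksp/[CrO₄²⁻])^(1/2) = 3.9×10⁻⁶ M
Tl₂CrO₄ requires the lower [Tl⁺], so it precipitates first.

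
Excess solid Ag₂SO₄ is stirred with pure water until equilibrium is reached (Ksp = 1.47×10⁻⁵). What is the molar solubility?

1.54×10⁻² M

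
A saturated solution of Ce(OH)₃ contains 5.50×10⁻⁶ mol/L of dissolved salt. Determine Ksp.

Ce(OH)₃(s) ⇌ Ce³⁺(aq) + 3 OH⁻(aq)
Call the molar solubility s, so that [Ce³⁺] = s and [OH⁻] = 3s.
Ksp = [Ce³⁺][OH⁻]^3 = s · (3s)^3 = 27s^4
Ksp = 27 × (5.50×10⁻⁶)^4 = 2.47×10⁻²⁰

Ksp = 2.47×10⁻²⁰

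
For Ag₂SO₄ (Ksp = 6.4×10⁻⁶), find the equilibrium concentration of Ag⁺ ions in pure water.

2.3×10⁻² M

Ag₂SO₄(s) ⇌ 2 Ag⁺(aq) + SO₄²⁻(aq)
Let s be the molar solubility. Then [Ag⁺] = 2s and [SO₄²⁻] = s.
Ksp = [Ag⁺]^2[SO₄²⁻] = (2s)^2 · s = 4s^3 = 6.4×10⁻⁶
s = 1.2×10⁻² M
[Ag⁺] = 2s = 2.3×10⁻² M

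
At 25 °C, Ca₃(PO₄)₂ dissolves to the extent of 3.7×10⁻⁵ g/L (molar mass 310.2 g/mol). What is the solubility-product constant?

Ksp = 2.6×10⁻³³

Convert to molarity: s = 3.7×10⁻⁵ / 310.2 = 1.193×10⁻⁷ mol/L
Ca₃(PO₄)₂(s) ⇌ 3 Ca²⁺(aq) + 2 PO₄³⁻(aq)
For each mole of Ca₃(PO₄)₂ that dissolves per liter, [Ca²⁺] = 3s and [PO₄³⁻] = 2s; let s denote this solubility.
Ksp = [Ca²⁺]^3[PO₄³⁻]^2 = (3s)^3 · (2s)^2 = 108s^5
Ksp = 108 × (1.193×10⁻⁷)^5 = 2.6×10⁻³³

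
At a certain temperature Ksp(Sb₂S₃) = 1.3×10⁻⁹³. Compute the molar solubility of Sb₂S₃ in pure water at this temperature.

Sb₂S₃(s) ⇌ 2 Sb³⁺(aq) + 3 S²⁻(aq)
Let s be the molar solubility. Then [Sb³⁺] = 2s and [S²⁻] = 3s.
Ksp = [Sb³⁺]^2[S²⁻]^3 = (2s)^2 · (3s)^3 = 108s^5
108s^5 = 1.3×10⁻⁹³  ⇒  s^5 = 1.2×10⁻⁹⁵
s = 1.0×10⁻¹⁹ mol L⁻¹

1.0×10⁻¹⁹ M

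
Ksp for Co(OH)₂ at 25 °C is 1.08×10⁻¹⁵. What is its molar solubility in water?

6.46×10⁻⁶ M

Co(OH)₂(s) ⇌ Co²⁺(aq) + 2 OH⁻(aq)
Let s be the molar solubility. Then [Co²⁺] = s and [OH⁻] = 2s.
Ksp = [Co²⁺][OH⁻]^2 = s · (2s)^2 = 4s^3
4s^3 = 1.08×10⁻¹⁵  ⇒  s^3 = 2.70×10⁻¹⁶
s = (2.70×10⁻¹⁶)^(1/3) = 6.46×10⁻⁶ mol L⁻¹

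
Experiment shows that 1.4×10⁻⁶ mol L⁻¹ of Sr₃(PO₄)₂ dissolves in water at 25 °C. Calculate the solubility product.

Sr₃(PO₄)₂(s) ⇌ 3 Sr²⁺(aq) + 2 PO₄³⁻(aq)
Let s be the molar solubility. Then [Sr²⁺] = 3s and [PO₄³⁻] = 2s.
Ksp = [Sr²⁺]^3[PO₄³⁻]^2 = (3s)^3 · (2s)^2 = 108s^5
Ksp = 108 × (1.4×10⁻⁶)^5 = 5.8×10⁻²⁸

Ksp = 5.8×10⁻²⁸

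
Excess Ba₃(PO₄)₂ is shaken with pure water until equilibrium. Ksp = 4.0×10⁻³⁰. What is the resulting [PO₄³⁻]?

Ba₃(PO₄)₂(s) ⇌ 3 Ba²⁺(aq) + 2 PO₄³⁻(aq)
Call the molar solubility s, so that [Ba²⁺] = 3s and [PO₄³⁻] = 2s.
Ksp = [Ba²⁺]^3[PO₄³⁻]^2 = (3s)^3 · (2s)^2 = 108s^5 = 4.0×10⁻³⁰
s = 5.2×10⁻⁷ mol/L
[PO₄³⁻] = 2s = 1.0×10⁻⁶ mol/L

1.0×10⁻⁶ M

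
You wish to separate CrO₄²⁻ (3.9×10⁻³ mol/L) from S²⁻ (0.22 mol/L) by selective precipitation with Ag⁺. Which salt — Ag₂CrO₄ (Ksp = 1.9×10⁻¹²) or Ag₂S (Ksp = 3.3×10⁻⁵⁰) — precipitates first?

The threshold for precipitation is Q = Ksp.
For Ag₂CrO₄: [Ag⁺] = (Ksp/[CrO₄²⁻])^(1/2) = 2.2×10⁻⁵ mol/L
For Ag₂S: [Ag⁺] = (Ksp/[S²⁻])^(1/2) = 3.9×10⁻²⁵ mol/L
Since Ag₂S needs less Ag⁺ to reach saturation, it precipitates first.

Ag₂S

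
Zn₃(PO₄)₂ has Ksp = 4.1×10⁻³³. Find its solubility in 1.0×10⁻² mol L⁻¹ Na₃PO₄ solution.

Zn₃(PO₄)₂(s) ⇌ 3 Zn²⁺(aq) + 2 PO₄³⁻(aq)
The solution already contains PO₄³⁻ at 1.0×10⁻² mol L⁻¹. Let s be the molar solubility of Zn₃(PO₄)₂.
[PO₄³⁻] ≈ 1.0×10⁻² mol L⁻¹ (common ion dominates); [Zn²⁺] = 3s.
Ksp = [Zn²⁺]^3[PO₄³⁻]^2 = (3s)^3(1.0×10⁻²)^2
(3s)^3 = 4.1×10⁻³³ / (1.0×10⁻²)^2 = 4.1×10⁻²⁹
s = 1.1×10⁻¹⁰ mol L⁻¹

1.1×10⁻¹⁰ M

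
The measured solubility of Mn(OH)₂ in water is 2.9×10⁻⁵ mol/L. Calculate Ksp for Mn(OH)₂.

Mn(OH)₂(s) ⇌ Mn²⁺(aq) + 2 OH⁻(aq)
For each mole of Mn(OH)₂ that dissolves per liter, [Mn²⁺] = s and [OH⁻] = 2s; let s denote this solubility.
Ksp = [Mn²⁺][OH⁻]^2 = s · (2s)^2 = 4s^3
Ksp = 4 × (2.9×10⁻⁵)^3 = 9.8×10⁻¹⁴

Ksp = 9.8×10⁻¹⁴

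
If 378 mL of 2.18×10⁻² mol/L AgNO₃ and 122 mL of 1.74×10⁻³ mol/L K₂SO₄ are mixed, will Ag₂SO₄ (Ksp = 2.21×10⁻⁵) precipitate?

After mixing, V = 378 mL + 122 mL = 500 mL.
[Ag⁺] = (2.18×10⁻²)(378)/500 = 1.65×10⁻² mol/L
[SO₄²⁻] = (1.74×10⁻³)(122)/500 = 4.25×10⁻⁴ mol/L
Q = [Ag⁺]^2[SO₄²⁻] = 1.15×10⁻⁷
Q < Ksp (1.15×10⁻⁷ vs 2.21×10⁻⁵); the solution remains unsaturated and no precipitate forms.

No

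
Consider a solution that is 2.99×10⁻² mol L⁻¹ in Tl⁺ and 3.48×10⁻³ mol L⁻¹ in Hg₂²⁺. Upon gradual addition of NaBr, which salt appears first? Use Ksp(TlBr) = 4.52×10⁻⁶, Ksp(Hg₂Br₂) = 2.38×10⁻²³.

Hg₂Br₂

Precipitation begins when Q = Ksp.
For TlBr: [Br⁻] = (Ksp/[Tl⁺]) = 1.51×10⁻⁴ mol L⁻¹
For Hg₂Br₂: [Br⁻] = (Ksp/[Hg₂²⁺])^(1/2) = 8.27×10⁻¹¹ mol L⁻¹
The smaller threshold [Br⁻] is reached first, so Hg₂Br₂ precipitates first.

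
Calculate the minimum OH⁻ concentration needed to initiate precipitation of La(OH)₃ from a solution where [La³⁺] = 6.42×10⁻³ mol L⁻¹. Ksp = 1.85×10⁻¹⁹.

Precipitation begins when Q = Ksp.
La(OH)₃(s) ⇌ La³⁺(aq) + 3 OH⁻(aq)
Ksp = [La³⁺][OH⁻]^3 = [OH⁻]^3(6.42×10⁻³)
[OH⁻]^3 = 1.85×10⁻¹⁹ / (6.42×10⁻³) = 2.88×10⁻¹⁷
[OH⁻] = 3.07×10⁻⁶ mol L⁻¹

3.07×10⁻⁶ M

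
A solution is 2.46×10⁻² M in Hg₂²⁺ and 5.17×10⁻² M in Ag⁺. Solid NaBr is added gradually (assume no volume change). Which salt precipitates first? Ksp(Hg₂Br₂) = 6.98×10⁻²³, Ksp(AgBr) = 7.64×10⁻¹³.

Precipitation of each salt begins when its ion product equals Ksp.
For Hg₂Br₂: [Br⁻] = (Ksp/[Hg₂²⁺])^(1/2) = 5.33×10⁻¹¹ M
For AgBr: [Br⁻] = (Ksp/[Ag⁺]) = 1.48×10⁻¹¹ M
AgBr requires the lower [Br⁻], so it precipitates first.

AgBr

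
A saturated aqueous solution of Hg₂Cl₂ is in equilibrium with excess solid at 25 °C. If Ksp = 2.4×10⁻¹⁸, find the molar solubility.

8.4×10⁻⁷ M

Hg₂Cl₂(s) ⇌ Hg₂²⁺(aq) + 2 Cl⁻(aq)
If s mol/L of Hg₂Cl₂ dissolves, [Hg₂²⁺] = s and [Cl⁻] = 2s.
Ksp = [Hg₂²⁺][Cl⁻]^2 = s · (2s)^2 = 4s^3
4s^3 = 2.4×10⁻¹⁸  ⇒  s^3 = 6.0×10⁻¹⁹
s = (6.0×10⁻¹⁹)^(1/3) = 8.4×10⁻⁷ M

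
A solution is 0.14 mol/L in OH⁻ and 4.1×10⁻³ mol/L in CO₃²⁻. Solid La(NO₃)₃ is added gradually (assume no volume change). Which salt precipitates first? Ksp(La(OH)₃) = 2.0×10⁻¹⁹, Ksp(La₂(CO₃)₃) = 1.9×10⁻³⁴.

Each salt precipitates once Q = Ksp for that salt.
For La(OH)₃: [La³⁺] = (Ksp/[OH⁻]^3) = 7.3×10⁻¹⁷ mol/L
For La₂(CO₃)₃: [La³⁺] = (Ksp/[CO₃²⁻]^3)^(1/2) = 5.3×10⁻¹⁴ mol/L
Since La(OH)₃ needs less La³⁺ to reach saturation, it precipitates first.

La(OH)₃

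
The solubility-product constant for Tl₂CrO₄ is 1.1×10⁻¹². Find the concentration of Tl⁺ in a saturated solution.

Tl₂CrO₄(s) ⇌ 2 Tl⁺(aq) + CrO₄²⁻(aq)
Call the molar solubility s, so that [Tl⁺] = 2s and [CrO₄²⁻] = s.
Ksp = [Tl⁺]^2[CrO₄²⁻] = (2s)^2 · s = 4s^3 = 1.1×10⁻¹²
s = 6.5×10⁻⁵ mol/L
[Tl⁺] = 2s = 1.3×10⁻⁴ mol/L

1.3×10⁻⁴ M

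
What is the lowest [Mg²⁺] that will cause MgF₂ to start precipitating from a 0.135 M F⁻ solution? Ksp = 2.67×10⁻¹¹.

A salt starts to precipitate once the ion product Q reaches its Ksp.
MgF₂(s) ⇌ Mg²⁺(aq) + 2 F⁻(aq)
Ksp = [Mg²⁺][F⁻]^2 = [Mg²⁺](0.135)^2
[Mg²⁺] = 2.67×10⁻¹¹ / (0.135)^2 = 1.47×10⁻⁹
[Mg²⁺] = 1.47×10⁻⁹ M

1.47×10⁻⁹ M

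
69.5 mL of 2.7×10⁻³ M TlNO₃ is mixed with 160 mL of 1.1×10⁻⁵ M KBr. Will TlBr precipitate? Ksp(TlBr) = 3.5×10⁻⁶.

Total volume after mixing = 69.5 + 160 = 229.5 mL.
[Tl⁺] = (2.7×10⁻³)(69.5)/229.5 = 8.2×10⁻⁴ M
[Br⁻] = (1.1×10⁻⁵)(160)/229.5 = 7.7×10⁻⁶ M
Q = [Tl⁺][Br⁻] = 6.3×10⁻⁹
Q = 6.3×10⁻⁹ < Ksp = 3.5×10⁻⁶, so the solution is unsaturated and no precipitate forms.

No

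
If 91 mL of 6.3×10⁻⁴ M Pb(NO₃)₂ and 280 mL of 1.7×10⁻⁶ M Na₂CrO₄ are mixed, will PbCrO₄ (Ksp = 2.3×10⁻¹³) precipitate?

Yes

After mixing, V = 91 mL + 280 mL = 371 mL.
[Pb²⁺] = (6.3×10⁻⁴)(91)/371 = 1.5×10⁻⁴ M
[CrO₄²⁻] = (1.7×10⁻⁶)(280)/371 = 1.3×10⁻⁶ M
Q = [Pb²⁺][CrO₄²⁻] = 2.0×10⁻¹⁰
Because Q > Ksp (2.0×10⁻¹⁰ vs 2.3×10⁻¹³), a precipitate of PbCrO₄ forms.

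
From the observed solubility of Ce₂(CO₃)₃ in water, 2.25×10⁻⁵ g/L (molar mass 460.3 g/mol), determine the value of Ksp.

s = (2.25×10⁻⁵ g L⁻¹)/(460.3 g mol⁻¹) = 4.8881×10⁻⁸ M
Ce₂(CO₃)₃(s) ⇌ 2 Ce³⁺(aq) + 3 CO₃²⁻(aq)
Call the molar solubility s, so that [Ce³⁺] = 2s and [CO₃²⁻] = 3s.
Ksp = [Ce³⁺]^2[CO₃²⁻]^3 = (2s)^2 · (3s)^3 = 108s^5
Ksp = 108 × (4.8881×10⁻⁸)^5 = 3.01×10⁻³⁵

Ksp = 3.01×10⁻³⁵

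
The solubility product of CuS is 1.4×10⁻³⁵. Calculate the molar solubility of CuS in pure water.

3.7×10⁻¹⁸ M

CuS(s) ⇌ Cu²⁺(aq) + S²⁻(aq)
With molar solubility s: [Cu²⁺] = s, [S²⁻] = s.
Ksp = [Cu²⁺][S²⁻] = s · s = s^2
s^2 = 1.4×10⁻³⁵
s = (1.4×10⁻³⁵)^(1/2) = 3.7×10⁻¹⁸ M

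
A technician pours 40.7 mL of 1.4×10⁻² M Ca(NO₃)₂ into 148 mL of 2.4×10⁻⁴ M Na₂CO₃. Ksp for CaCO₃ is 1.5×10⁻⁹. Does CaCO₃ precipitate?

After mixing, V = 40.7 mL + 148 mL = 188.7 mL.
[Ca²⁺] = (1.4×10⁻²)(40.7)/188.7 = 3.0×10⁻³ M
[CO₃²⁻] = (2.4×10⁻⁴)(148)/188.7 = 1.9×10⁻⁴ M
Q = [Ca²⁺][CO₃²⁻] = 5.7×10⁻⁷
Since Q (5.7×10⁻⁷) exceeds Ksp (1.5×10⁻⁹), CaCO₃ will precipitate.

Yes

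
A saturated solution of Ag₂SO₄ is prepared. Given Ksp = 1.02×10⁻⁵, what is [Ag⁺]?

2.73×10⁻² M

Ag₂SO₄(s) ⇌ 2 Ag⁺(aq) + SO₄²⁻(aq)
For each mole of Ag₂SO₄ that dissolves per liter, [Ag⁺] = 2s and [SO₄²⁻] = s; let s denote this solubility.
Ksp = [Ag⁺]^2[SO₄²⁻] = (2s)^2 · s = 4s^3 = 1.02×10⁻⁵
s = 1.37×10⁻² mol/L
[Ag⁺] = 2s = 2.73×10⁻² mol/L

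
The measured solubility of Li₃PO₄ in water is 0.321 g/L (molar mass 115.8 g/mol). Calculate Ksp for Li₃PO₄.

Ksp = 1.59×10⁻⁹

Convert to molarity: s = 0.321 / 115.8 = 2.7720×10⁻³ mol/L
Li₃PO₄(s) ⇌ 3 Li⁺(aq) + PO₄³⁻(aq)
Let s be the molar solubility. Then [Li⁺] = 3s and [PO₄³⁻] = s.
Ksp = [Li⁺]^3[PO₄³⁻] = (3s)^3 · s = 27s^4
Ksp = 27 × (2.7720×10⁻³)^4 = 1.59×10⁻⁹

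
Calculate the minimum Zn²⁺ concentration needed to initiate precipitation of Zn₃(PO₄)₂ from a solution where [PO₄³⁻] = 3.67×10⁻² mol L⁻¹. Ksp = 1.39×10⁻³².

Precipitation of each salt begins when its ion product equals Ksp.
Zn₃(PO₄)₂(s) ⇌ 3 Zn²⁺(aq) + 2 PO₄³⁻(aq)
Ksp = [Zn²⁺]^3[PO₄³⁻]^2 = [Zn²⁺]^3(3.67×10⁻²)^2
[Zn²⁺]^3 = 1.39×10⁻³² / (3.67×10⁻²)^2 = 1.03×10⁻²⁹
[Zn²⁺] = 2.18×10⁻¹⁰ mol L⁻¹

2.18×10⁻¹⁰ M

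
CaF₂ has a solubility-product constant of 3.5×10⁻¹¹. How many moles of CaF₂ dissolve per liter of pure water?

2.1×10⁻⁴ M

CaF₂(s) ⇌ Ca²⁺(aq) + 2 F⁻(aq)
Let s be the molar solubility. Then [Ca²⁺] = s and [F⁻] = 2s.
Ksp = [Ca²⁺][F⁻]^2 = s · (2s)^2 = 4s^3
4s^3 = 3.5×10⁻¹¹  ⇒  s^3 = 8.8×10⁻¹²
Taking the 3rd root, s = 2.1×10⁻⁴ M.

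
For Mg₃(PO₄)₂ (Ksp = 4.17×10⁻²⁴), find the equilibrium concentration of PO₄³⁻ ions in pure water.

1.65×10⁻⁵ M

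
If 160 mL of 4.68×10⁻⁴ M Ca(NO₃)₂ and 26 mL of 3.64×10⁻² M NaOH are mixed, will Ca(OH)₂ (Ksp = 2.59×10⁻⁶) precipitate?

No

After mixing, V = 160 mL + 26 mL = 186 mL.
[Ca²⁺] = (4.68×10⁻⁴)(160)/186 = 4.03×10⁻⁴ M
[OH⁻] = (3.64×10⁻²)(26)/186 = 5.09×10⁻³ M
Q = [Ca²⁺][OH⁻]^2 = 1.04×10⁻⁸
Since Q (1.04×10⁻⁸) is less than Ksp (2.59×10⁻⁶), no Ca(OH)₂ precipitates.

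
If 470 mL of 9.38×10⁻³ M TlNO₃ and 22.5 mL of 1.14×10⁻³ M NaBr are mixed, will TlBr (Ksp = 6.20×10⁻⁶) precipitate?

After mixing, V = 470 mL + 22.5 mL = 492.5 mL.
[Tl⁺] = (9.38×10⁻³)(470)/492.5 = 8.95×10⁻³ M
[Br⁻] = (1.14×10⁻³)(22.5)/492.5 = 5.21×10⁻⁵ M
Q = [Tl⁺][Br⁻] = 4.66×10⁻⁷
Q < Ksp (4.66×10⁻⁷ vs 6.20×10⁻⁶); the solution remains unsaturated and no precipitate forms.

No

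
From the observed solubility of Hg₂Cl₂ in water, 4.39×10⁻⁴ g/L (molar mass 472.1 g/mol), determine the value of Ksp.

Ksp = 3.22×10⁻¹⁸

Convert to molarity: s = 4.39×10⁻⁴ / 472.1 = 9.2989×10⁻⁷ mol/L
Hg₂Cl₂(s) ⇌ Hg₂²⁺(aq) + 2 Cl⁻(aq)
If s mol/L of Hg₂Cl₂ dissolves, [Hg₂²⁺] = s and [Cl⁻] = 2s.
Ksp = [Hg₂²⁺][Cl⁻]^2 = s · (2s)^2 = 4s^3
Ksp = 4 × (9.2989×10⁻⁷)^3 = 3.22×10⁻¹⁸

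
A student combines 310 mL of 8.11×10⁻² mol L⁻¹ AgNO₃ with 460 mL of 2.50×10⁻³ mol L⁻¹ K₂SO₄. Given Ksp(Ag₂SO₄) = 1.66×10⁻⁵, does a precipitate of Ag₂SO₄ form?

The combined volume is 770 mL.
[Ag⁺] = (8.11×10⁻²)(310)/770 = 3.27×10⁻² mol L⁻¹
[SO₄²⁻] = (2.50×10⁻³)(460)/770 = 1.49×10⁻³ mol L⁻¹
Q = [Ag⁺]^2[SO₄²⁻] = 1.59×10⁻⁶
Q < Ksp (1.59×10⁻⁶ vs 1.66×10⁻⁵); the solution remains unsaturated and no precipitate forms.

No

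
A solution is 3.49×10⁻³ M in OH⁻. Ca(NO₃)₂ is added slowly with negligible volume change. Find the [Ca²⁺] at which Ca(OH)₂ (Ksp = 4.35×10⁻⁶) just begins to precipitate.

Precipitation of each salt begins when its ion product equals Ksp.
Ca(OH)₂(s) ⇌ Ca²⁺(aq) + 2 OH⁻(aq)
Ksp = [Ca²⁺][OH⁻]^2 = [Ca²⁺](3.49×10⁻³)^2
[Ca²⁺] = 4.35×10⁻⁶ / (3.49×10⁻³)^2 = 0.357
[Ca²⁺] = 0.357 M

0.357 M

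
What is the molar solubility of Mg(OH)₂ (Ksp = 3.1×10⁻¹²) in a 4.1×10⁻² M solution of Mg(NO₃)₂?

4.3×10⁻⁶ M

Mg(OH)₂(s) ⇌ Mg²⁺(aq) + 2 OH⁻(aq)
With Mg²⁺ already at 4.1×10⁻² M and s small, take [Mg²⁺] ≈ 4.1×10⁻² M and [OH⁻] = 2s.
Ksp = [Mg²⁺][OH⁻]^2 = (4.1×10⁻²)(2s)^2
(2s)^2 = 3.1×10⁻¹² / (4.1×10⁻²) = 7.6×10⁻¹¹
s = 4.3×10⁻⁶ M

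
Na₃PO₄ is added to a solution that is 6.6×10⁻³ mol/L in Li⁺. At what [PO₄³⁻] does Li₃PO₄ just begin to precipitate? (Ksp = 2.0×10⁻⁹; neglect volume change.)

A salt starts to precipitate once the ion product Q reaches its Ksp.
Li₃PO₄(s) ⇌ 3 Li⁺(aq) + PO₄³⁻(aq)
Ksp = [Li⁺]^3[PO₄³⁻] = [PO₄³⁻](6.6×10⁻³)^3
[PO₄³⁻] = 2.0×10⁻⁹ / (6.6×10⁻³)^3 = 7.0×10⁻³
[PO₄³⁻] = 7.0×10⁻³ mol/L

7.0×10⁻³ M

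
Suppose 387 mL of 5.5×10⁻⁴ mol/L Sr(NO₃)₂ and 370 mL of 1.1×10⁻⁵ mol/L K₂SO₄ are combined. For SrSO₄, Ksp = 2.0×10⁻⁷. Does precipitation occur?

No

Total volume after mixing = 387 + 370 = 757 mL.
[Sr²⁺] = (5.5×10⁻⁴)(387)/757 = 2.8×10⁻⁴ mol/L
[SO₄²⁻] = (1.1×10⁻⁵)(370)/757 = 5.4×10⁻⁶ mol/L
Q = [Sr²⁺][SO₄²⁻] = 1.5×10⁻⁹
Q = 1.5×10⁻⁹ < Ksp = 2.0×10⁻⁷, so the solution is unsaturated and no precipitate forms.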